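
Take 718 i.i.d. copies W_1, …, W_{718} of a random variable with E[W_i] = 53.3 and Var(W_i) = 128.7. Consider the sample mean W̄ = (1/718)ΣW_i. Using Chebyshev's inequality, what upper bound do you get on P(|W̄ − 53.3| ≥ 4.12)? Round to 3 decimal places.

Var(W̄) = Var(W_i)/n = 128.7/718 = 0.17925.
Chebyshev: P(|W̄ − 53.3| ≥ 4.12) ≤ Var(W̄)/(4.12)² = 128.7/(718·4.12²) = 0.0106.

0.011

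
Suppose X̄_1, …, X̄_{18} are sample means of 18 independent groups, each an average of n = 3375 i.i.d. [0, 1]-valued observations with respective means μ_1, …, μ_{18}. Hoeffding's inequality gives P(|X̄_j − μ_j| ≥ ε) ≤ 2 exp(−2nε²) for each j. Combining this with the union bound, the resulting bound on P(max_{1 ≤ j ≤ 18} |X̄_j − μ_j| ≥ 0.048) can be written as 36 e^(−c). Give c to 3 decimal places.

15.552

Union bound over the 18 events: P(max_{1 ≤ j ≤ 18} |X̄_j − μ_j| ≥ 0.048) ≤ 18·2·exp(−2nε²) = 36 exp(−2·3375·0.048²).
So c = 2·3375·0.048² = 15.5520.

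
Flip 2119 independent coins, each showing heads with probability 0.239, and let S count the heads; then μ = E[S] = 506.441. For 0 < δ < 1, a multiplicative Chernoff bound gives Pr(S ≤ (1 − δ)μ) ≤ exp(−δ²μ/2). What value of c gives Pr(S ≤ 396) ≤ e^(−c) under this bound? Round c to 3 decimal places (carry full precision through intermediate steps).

12.042

Write 396 = (1 − δ)μ, so δ = 1 − 396/506.441 = 0.2180728…
Then the exponent is δ²μ/2 = (μ − 396)²/(2μ) = 12.042088.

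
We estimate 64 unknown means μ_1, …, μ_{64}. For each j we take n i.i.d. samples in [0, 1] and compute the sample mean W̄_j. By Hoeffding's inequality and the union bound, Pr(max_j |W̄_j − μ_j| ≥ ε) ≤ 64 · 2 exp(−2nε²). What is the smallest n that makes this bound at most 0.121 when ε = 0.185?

102

Need 2·64·exp(−2nε²) ≤ 0.121, i.e. exp(−2nε²) ≤ 0.121/128.
So 2nε² ≥ ln(128/0.121) = 6.963995.
Hence n ≥ 6.963995/(2·0.185²) = 101.738.
The smallest integer n is 102.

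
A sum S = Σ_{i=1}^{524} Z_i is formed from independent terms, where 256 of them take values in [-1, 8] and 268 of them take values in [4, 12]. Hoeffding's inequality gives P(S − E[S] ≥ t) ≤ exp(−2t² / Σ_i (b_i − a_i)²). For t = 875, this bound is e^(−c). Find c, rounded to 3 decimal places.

Σ(b_i − a_i)² = 256·9² + 268·8² = 37888.
c = 2t² / 37888 = 2·875² / 37888 = 40.4152.

40.415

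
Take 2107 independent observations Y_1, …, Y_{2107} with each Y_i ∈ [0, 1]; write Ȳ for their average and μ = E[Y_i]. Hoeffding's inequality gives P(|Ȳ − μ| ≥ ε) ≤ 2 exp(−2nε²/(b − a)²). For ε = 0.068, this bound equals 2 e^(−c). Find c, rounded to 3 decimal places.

c = 2nε²/(b − a)² = 2·2107·0.068² / 1² = 19.4855.

19.486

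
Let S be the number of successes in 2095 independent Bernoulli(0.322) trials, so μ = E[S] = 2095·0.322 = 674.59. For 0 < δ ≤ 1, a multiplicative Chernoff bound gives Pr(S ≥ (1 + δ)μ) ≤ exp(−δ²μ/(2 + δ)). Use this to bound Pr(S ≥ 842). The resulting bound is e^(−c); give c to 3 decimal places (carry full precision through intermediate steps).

Write 842 = (1 + δ)μ, so δ = 842/674.59 − 1 = 0.2481656…
Then the exponent is δ²μ/(2 + δ) = (842 − μ)² / (μ·(2 + δ)) = 18.479687.

18.480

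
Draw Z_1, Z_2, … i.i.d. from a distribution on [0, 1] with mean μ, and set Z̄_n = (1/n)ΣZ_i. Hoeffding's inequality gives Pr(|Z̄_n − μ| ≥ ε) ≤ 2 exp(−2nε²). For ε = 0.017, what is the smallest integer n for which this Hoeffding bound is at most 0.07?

Require 2·exp(−2nε²) ≤ 0.07, i.e. 2nε² ≥ ln(2/0.07) = 3.352407.
So n ≥ 3.352407 / (2·0.017²) = 5800.012.
The smallest integer n is 5801.

5801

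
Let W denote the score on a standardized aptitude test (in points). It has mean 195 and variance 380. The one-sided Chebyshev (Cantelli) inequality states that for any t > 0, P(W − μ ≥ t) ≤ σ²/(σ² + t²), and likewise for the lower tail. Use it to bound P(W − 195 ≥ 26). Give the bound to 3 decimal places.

0.360

Here σ² = 380 and t = 26, so σ² + t² = 1056.
Cantelli's bound: 380/1056 = 0.3598.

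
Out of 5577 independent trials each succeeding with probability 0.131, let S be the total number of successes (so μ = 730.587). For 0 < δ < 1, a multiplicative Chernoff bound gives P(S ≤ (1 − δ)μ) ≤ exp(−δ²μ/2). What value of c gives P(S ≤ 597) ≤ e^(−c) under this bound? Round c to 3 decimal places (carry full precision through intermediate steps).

Write 597 = (1 − δ)μ, so δ = 1 − 597/730.587 = 0.1828489…
Then the exponent is δ²μ/2 = (μ − 597)²/(2μ) = 12.213115.

12.213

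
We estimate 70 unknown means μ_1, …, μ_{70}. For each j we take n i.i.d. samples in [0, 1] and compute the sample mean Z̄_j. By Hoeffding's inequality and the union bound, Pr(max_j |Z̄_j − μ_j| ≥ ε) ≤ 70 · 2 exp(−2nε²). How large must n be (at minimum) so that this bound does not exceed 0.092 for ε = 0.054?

Need 2·70·exp(−2nε²) ≤ 0.092, i.e. exp(−2nε²) ≤ 0.092/140.
So 2nε² ≥ ln(140/0.092) = 7.327609.
Hence n ≥ 7.327609/(2·0.054²) = 1256.449.
The smallest integer n is 1257.

1257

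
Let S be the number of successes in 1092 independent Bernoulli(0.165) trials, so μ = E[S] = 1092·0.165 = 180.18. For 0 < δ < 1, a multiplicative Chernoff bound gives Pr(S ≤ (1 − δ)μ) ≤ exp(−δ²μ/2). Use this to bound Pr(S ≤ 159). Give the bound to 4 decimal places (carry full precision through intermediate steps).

0.2880

Write 159 = (1 − δ)μ, so δ = 1 − 159/180.18 = 0.1175491…
Then the exponent is δ²μ/2 = (μ − 159)²/(2μ) = 1.244845.
Bound = exp(−1.244845) = 0.28799.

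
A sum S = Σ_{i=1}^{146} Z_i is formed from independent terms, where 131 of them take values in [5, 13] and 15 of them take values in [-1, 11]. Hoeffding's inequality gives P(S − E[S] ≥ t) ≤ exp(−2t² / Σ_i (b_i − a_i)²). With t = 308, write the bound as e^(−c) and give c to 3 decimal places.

17.994

Σ(b_i − a_i)² = 131·8² + 15·12² = 10544.
c = 2t² / 10544 = 2·308² / 10544 = 17.9939.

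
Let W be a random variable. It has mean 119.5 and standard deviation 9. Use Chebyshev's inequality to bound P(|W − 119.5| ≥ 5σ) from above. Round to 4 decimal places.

0.0400

Chebyshev: P(|W − μ| ≥ t) ≤ Var(W)/t².
Var(W) = σ² = 9² = 81.
t = 5·9 = 45.
Bound = 81 / 2025 = 0.0400.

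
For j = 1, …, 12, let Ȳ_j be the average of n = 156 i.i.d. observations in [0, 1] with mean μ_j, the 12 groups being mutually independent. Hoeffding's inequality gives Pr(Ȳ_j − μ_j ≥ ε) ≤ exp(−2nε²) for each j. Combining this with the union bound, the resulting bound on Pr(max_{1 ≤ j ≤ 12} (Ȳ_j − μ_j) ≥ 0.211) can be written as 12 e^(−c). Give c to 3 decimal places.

13.891

Union bound over the 12 events: Pr(max_{1 ≤ j ≤ 12} (Ȳ_j − μ_j) ≥ 0.211) ≤ 12·exp(−2nε²) = 12 exp(−2·156·0.211²).
So c = 2·156·0.211² = 13.8906.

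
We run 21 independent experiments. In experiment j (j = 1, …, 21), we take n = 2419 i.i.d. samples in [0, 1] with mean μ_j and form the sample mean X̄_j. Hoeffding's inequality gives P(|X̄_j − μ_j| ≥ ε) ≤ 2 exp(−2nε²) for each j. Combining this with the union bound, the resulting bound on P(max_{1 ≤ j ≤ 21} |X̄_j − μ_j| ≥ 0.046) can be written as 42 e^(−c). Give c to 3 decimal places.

10.237

Union bound over the 21 events: P(max_{1 ≤ j ≤ 21} |X̄_j − μ_j| ≥ 0.046) ≤ 21·2·exp(−2nε²) = 42 exp(−2·2419·0.046²).
So c = 2·2419·0.046² = 10.2372.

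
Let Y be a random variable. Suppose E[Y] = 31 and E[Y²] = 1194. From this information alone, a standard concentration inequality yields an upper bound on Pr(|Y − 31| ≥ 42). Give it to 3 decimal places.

The first two moments determine the variance, so Chebyshev's inequality is the sharpest standard bound available.
Var(Y) = E[Y²] − (E[Y])² = 1194 − 961 = 233.
Chebyshev's inequality: Pr(|Y − μ| ≥ t) ≤ Var(Y)/t² = 233/1764 = 0.1321.

0.132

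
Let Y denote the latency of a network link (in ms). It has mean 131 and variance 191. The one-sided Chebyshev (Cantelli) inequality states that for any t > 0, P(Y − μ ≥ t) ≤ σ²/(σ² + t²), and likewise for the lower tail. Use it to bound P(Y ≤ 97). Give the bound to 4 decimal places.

0.1418

Here σ² = 191 and t = 34, so σ² + t² = 1347.
Cantelli's bound: 191/1347 = 0.1418.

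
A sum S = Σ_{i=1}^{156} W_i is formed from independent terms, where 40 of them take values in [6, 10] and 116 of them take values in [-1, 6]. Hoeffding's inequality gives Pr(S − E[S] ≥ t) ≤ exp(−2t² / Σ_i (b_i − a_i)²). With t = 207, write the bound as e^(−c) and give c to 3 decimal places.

Σ(b_i − a_i)² = 40·4² + 116·7² = 6324.
c = 2t² / 6324 = 2·207² / 6324 = 13.5512.

13.551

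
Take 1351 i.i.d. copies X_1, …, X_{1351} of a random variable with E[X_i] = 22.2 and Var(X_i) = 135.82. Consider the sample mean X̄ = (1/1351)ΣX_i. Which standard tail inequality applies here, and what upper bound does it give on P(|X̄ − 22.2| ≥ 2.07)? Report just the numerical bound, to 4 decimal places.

With mean and variance of each term known, Chebyshev's inequality bounds the deviation of the sum (or sample mean).
Var(X̄) = Var(X_i)/n = 135.82/1351 = 0.10053.
Chebyshev: P(|X̄ − 22.2| ≥ 2.07) ≤ Var(X̄)/(2.07)² = 135.82/(1351·2.07²) = 0.0235.

0.0235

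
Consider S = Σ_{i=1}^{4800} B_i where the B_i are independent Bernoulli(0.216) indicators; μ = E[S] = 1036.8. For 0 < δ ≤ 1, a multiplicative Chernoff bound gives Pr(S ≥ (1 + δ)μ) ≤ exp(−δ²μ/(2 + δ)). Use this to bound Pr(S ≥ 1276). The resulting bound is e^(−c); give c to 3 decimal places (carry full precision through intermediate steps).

24.739

Write 1276 = (1 + δ)μ, so δ = 1276/1036.8 − 1 = 0.2307099…
Then the exponent is δ²μ/(2 + δ) = (1276 − μ)² / (μ·(2 + δ)) = 24.739121.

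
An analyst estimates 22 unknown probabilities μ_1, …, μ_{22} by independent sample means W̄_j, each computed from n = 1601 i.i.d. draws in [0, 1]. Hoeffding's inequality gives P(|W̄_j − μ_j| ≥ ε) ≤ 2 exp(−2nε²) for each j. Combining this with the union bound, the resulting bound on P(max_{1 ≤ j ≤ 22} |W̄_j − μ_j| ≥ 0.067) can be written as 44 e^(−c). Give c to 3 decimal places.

14.374

Union bound over the 22 events: P(max_{1 ≤ j ≤ 22} |W̄_j − μ_j| ≥ 0.067) ≤ 22·2·exp(−2nε²) = 44 exp(−2·1601·0.067²).
So c = 2·1601·0.067² = 14.3738.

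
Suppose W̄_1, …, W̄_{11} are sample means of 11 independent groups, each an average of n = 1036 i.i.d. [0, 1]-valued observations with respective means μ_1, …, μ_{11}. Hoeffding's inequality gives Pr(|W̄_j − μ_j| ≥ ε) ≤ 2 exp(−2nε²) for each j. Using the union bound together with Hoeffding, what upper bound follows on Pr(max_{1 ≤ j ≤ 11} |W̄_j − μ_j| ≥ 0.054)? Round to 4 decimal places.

0.0523

Per-experiment Hoeffding bound: 2·exp(−2·1036·0.054²) = 2·exp(−6.04195) = 0.0047538.
Union bound over 11 events: 11·0.0047538 = 0.05229.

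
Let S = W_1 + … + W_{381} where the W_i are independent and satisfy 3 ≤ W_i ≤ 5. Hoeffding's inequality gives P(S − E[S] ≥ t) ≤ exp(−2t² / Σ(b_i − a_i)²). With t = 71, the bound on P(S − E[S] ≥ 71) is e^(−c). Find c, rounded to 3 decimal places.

6.615

Σ(b_i − a_i)² = 381·(2)² = 1524.
c = 2t²/1524 = 2·71²/1524 = 6.6155.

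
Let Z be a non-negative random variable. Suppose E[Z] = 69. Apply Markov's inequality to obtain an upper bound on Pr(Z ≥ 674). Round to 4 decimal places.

Markov's inequality: for a non-negative random variable, Pr(Z ≥ a) ≤ E[Z]/a.
Here E[Z] = 69 and a = 674, so the bound is 69/674 = 0.1024.

0.1024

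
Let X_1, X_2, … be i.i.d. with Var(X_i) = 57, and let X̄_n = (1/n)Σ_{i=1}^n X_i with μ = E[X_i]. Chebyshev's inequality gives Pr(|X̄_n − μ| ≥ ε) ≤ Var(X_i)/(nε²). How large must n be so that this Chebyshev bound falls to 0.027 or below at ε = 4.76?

94

Require 57/(n·4.76²) ≤ 0.027, i.e. n ≥ 57/(0.027·4.76²) = 93.175.
The smallest integer n is 94.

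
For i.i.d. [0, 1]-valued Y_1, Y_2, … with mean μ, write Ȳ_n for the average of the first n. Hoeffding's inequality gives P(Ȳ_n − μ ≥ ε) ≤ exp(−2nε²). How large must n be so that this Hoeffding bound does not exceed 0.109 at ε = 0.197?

Require exp(−2nε²) ≤ 0.109, i.e. 2nε² ≥ ln(1/0.109) = 2.216407.
So n ≥ 2.216407 / (2·0.197²) = 28.555.
The smallest integer n is 29.

29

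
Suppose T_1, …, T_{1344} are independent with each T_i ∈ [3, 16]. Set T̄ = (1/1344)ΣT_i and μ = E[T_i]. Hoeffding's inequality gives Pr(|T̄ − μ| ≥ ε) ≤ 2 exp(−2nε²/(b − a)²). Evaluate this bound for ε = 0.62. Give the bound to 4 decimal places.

0.0044

Exponent: 2nε²/(b − a)² = 2·1344·0.62² / 13² = 6.11401.
Bound = 2·exp(−6.11401) = 0.00442.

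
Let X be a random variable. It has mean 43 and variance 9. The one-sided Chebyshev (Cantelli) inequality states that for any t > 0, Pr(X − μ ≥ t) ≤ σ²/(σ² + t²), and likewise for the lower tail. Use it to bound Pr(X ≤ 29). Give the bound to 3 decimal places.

0.044

Here σ² = 9 and t = 14, so σ² + t² = 205.
Cantelli's bound: 9/205 = 0.0439.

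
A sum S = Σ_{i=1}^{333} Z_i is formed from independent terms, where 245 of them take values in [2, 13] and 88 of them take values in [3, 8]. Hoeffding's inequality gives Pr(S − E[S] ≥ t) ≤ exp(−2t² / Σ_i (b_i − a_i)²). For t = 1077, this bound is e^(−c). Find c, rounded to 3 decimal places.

72.848

Σ(b_i − a_i)² = 245·11² + 88·5² = 31845.
c = 2t² / 31845 = 2·1077² / 31845 = 72.8484.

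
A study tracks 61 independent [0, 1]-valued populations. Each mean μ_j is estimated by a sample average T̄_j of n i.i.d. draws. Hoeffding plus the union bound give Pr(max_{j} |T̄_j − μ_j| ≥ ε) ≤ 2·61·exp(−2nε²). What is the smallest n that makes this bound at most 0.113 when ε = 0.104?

Need 2·61·exp(−2nε²) ≤ 0.113, i.e. exp(−2nε²) ≤ 0.113/122.
So 2nε² ≥ ln(122/0.113) = 6.984389.
Hence n ≥ 6.984389/(2·0.104²) = 322.873.
The smallest integer n is 323.

323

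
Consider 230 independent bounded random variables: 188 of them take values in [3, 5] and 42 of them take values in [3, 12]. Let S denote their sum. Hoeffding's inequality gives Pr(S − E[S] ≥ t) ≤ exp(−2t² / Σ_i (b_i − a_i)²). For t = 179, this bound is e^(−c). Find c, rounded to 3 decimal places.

15.427

Σ(b_i − a_i)² = 188·2² + 42·9² = 4154.
c = 2t² / 4154 = 2·179² / 4154 = 15.4266.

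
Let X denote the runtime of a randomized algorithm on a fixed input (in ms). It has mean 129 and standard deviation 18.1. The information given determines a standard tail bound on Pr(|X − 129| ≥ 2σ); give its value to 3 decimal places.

Mean and variance are known, so Chebyshev's inequality applies.
Chebyshev: Pr(|X − μ| ≥ t) ≤ Var(X)/t².
Var(X) = σ² = 18.1² = 327.61.
t = 2·18.1 = 36.2.
Bound = 327.61 / 1310.44 = 0.2500.

0.250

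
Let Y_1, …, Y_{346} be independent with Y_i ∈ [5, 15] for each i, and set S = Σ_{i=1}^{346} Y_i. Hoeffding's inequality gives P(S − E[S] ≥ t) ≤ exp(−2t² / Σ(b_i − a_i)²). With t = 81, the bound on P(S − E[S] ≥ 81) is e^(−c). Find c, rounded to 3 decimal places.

Σ(b_i − a_i)² = 346·(10)² = 34600.
c = 2t²/34600 = 2·81²/34600 = 0.3792.

0.379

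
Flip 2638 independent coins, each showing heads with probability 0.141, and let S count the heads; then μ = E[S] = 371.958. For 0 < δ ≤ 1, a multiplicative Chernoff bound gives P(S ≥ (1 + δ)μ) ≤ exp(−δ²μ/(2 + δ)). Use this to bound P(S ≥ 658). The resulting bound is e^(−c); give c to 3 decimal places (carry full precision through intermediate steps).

Write 658 = (1 + δ)μ, so δ = 658/371.958 − 1 = 0.7690169…
Then the exponent is δ²μ/(2 + δ) = (658 − μ)² / (μ·(2 + δ)) = 79.440158.

79.440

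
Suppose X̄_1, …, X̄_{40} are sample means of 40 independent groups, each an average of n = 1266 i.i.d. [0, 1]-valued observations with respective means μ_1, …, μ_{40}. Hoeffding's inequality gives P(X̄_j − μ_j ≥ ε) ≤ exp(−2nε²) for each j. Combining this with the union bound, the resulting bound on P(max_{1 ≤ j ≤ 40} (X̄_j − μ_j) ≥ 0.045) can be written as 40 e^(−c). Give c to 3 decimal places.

Union bound over the 40 events: P(max_{1 ≤ j ≤ 40} (X̄_j − μ_j) ≥ 0.045) ≤ 40·exp(−2nε²) = 40 exp(−2·1266·0.045²).
So c = 2·1266·0.045² = 5.1273.

5.127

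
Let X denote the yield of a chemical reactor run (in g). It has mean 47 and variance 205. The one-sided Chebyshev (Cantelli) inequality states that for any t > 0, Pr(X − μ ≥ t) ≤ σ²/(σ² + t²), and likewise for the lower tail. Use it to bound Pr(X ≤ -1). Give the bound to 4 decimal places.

Here σ² = 205 and t = 48, so σ² + t² = 2509.
Cantelli's bound: 205/2509 = 0.0817.

0.0817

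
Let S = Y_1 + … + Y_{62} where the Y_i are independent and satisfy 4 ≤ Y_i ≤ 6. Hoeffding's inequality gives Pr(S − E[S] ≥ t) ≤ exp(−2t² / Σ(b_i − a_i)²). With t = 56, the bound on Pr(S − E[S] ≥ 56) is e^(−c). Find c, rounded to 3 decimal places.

Σ(b_i − a_i)² = 62·(2)² = 248.
c = 2t²/248 = 2·56²/248 = 25.2903.

25.290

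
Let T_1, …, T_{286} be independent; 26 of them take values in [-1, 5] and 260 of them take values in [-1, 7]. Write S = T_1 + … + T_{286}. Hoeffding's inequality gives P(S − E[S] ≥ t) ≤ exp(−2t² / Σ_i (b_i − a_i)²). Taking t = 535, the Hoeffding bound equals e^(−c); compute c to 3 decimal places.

32.570

Σ(b_i − a_i)² = 26·6² + 260·8² = 17576.
c = 2t² / 17576 = 2·535² / 17576 = 32.5700.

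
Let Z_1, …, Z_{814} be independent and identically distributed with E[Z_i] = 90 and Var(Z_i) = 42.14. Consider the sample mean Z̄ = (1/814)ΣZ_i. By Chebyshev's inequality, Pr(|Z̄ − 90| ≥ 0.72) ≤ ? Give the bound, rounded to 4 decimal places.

0.0999

Var(Z̄) = Var(Z_i)/n = 42.14/814 = 0.051769.
Chebyshev: Pr(|Z̄ − 90| ≥ 0.72) ≤ Var(Z̄)/(0.72)² = 42.14/(814·0.72²) = 0.0999.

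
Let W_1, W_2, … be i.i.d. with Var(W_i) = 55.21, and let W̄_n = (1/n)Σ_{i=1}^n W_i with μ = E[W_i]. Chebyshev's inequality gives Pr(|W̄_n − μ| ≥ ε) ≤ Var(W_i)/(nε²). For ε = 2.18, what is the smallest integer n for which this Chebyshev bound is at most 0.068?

171

Require 55.21/(n·2.18²) ≤ 0.068, i.e. n ≥ 55.21/(0.068·2.18²) = 170.842.
The smallest integer n is 171.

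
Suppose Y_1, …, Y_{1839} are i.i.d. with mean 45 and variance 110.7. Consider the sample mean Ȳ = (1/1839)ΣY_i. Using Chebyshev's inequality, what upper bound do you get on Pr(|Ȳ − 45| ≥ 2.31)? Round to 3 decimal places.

0.011

Var(Ȳ) = Var(Y_i)/n = 110.7/1839 = 0.060196.
Chebyshev: Pr(|Ȳ − 45| ≥ 2.31) ≤ Var(Ȳ)/(2.31)² = 110.7/(1839·2.31²) = 0.0113.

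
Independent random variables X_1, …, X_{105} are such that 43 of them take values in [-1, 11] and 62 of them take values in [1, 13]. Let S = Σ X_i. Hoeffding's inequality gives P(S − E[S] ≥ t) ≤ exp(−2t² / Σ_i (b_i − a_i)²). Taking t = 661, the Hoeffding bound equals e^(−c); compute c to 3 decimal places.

Σ(b_i − a_i)² = 43·12² + 62·12² = 15120.
c = 2t² / 15120 = 2·661² / 15120 = 57.7938.

57.794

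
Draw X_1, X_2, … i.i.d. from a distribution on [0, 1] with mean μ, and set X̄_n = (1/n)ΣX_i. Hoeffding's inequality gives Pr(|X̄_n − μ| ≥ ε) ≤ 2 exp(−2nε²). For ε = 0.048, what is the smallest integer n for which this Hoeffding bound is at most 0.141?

Require 2·exp(−2nε²) ≤ 0.141, i.e. 2nε² ≥ ln(2/0.141) = 2.652143.
So n ≥ 2.652143 / (2·0.048²) = 575.552.
The smallest integer n is 576.

576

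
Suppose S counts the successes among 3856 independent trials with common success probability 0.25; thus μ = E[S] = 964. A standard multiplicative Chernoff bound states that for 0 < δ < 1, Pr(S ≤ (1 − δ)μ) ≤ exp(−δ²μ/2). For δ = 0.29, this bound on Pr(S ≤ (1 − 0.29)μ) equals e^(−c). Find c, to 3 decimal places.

c = δ²μ/2 = 0.29²·964/2 = 40.5362.

40.536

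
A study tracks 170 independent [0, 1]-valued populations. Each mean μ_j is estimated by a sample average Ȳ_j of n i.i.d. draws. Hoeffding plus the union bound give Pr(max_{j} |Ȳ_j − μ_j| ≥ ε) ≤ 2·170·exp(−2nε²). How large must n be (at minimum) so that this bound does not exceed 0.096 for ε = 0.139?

Need 2·170·exp(−2nε²) ≤ 0.096, i.e. exp(−2nε²) ≤ 0.096/340.
So 2nε² ≥ ln(340/0.096) = 8.172353.
Hence n ≥ 8.172353/(2·0.139²) = 211.489.
The smallest integer n is 212.

212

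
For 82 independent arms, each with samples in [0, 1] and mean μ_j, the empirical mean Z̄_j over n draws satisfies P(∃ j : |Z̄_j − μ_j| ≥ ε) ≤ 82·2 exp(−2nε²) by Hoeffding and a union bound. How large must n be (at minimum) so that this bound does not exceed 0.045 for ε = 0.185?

Need 2·82·exp(−2nε²) ≤ 0.045, i.e. exp(−2nε²) ≤ 0.045/164.
So 2nε² ≥ ln(164/0.045) = 8.200959.
Hence n ≥ 8.200959/(2·0.185²) = 119.809.
The smallest integer n is 120.

120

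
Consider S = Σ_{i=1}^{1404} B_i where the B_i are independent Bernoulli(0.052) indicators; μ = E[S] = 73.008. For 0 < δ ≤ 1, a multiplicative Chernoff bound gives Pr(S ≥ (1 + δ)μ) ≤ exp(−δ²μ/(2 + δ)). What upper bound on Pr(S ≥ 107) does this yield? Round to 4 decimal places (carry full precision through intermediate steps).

Write 107 = (1 + δ)μ, so δ = 107/73.008 − 1 = 0.4655928…
Then the exponent is δ²μ/(2 + δ) = (107 − μ)² / (μ·(2 + δ)) = 6.418915.
Bound = exp(−6.418915) = 0.00163.

0.0016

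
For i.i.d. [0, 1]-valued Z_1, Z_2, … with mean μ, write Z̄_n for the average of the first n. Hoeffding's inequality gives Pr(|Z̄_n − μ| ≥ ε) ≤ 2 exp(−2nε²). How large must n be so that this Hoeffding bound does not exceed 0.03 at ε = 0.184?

Require 2·exp(−2nε²) ≤ 0.03, i.e. 2nε² ≥ ln(2/0.03) = 4.199705.
So n ≥ 4.199705 / (2·0.184²) = 62.023.
The smallest integer n is 63.

63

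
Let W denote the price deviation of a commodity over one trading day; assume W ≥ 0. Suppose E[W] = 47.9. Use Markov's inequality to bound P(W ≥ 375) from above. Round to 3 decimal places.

Markov's inequality: for a non-negative random variable, P(W ≥ a) ≤ E[W]/a.
Here E[W] = 47.9 and a = 375, so the bound is 47.9/375 = 0.1277.

0.128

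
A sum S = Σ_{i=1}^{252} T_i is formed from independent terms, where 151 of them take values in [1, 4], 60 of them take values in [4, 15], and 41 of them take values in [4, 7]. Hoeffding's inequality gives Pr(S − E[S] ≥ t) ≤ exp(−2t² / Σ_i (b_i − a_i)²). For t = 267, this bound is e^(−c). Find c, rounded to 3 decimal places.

15.863

Σ(b_i − a_i)² = 151·3² + 60·11² + 41·3² = 8988.
c = 2t² / 8988 = 2·267² / 8988 = 15.8632.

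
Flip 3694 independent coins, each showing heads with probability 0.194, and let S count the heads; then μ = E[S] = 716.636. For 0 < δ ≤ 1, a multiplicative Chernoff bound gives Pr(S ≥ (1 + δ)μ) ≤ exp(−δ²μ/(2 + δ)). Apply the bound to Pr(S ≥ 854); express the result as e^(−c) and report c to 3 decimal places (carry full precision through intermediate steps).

12.014

Write 854 = (1 + δ)μ, so δ = 854/716.636 − 1 = 0.1916789…
Then the exponent is δ²μ/(2 + δ) = (854 − μ)² / (μ·(2 + δ)) = 12.013521.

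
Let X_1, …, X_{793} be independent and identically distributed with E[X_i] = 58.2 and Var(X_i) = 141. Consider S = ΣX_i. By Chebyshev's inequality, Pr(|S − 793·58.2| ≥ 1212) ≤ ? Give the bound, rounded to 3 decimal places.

0.076

Var(S) = n·Var(X_i) = 793·141 = 111813.
Chebyshev: Pr(|S − 793·58.2| ≥ 1212) ≤ Var(S)/1212² = 111813/1468944 = 0.0761.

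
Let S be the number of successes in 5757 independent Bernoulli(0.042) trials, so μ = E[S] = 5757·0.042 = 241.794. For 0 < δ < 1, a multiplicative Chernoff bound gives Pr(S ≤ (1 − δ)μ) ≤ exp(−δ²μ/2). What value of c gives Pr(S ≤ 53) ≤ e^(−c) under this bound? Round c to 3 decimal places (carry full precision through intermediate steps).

73.706

Write 53 = (1 − δ)μ, so δ = 1 − 53/241.794 = 0.7808051…
Then the exponent is δ²μ/2 = (μ − 53)²/(2μ) = 73.705664.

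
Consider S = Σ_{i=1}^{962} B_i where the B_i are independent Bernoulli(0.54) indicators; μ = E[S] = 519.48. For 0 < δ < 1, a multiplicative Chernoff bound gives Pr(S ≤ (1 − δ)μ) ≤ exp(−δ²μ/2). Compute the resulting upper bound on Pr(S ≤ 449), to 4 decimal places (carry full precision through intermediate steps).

0.0084

Write 449 = (1 − δ)μ, so δ = 1 − 449/519.48 = 0.1356741…
Then the exponent is δ²μ/2 = (μ − 449)²/(2μ) = 4.781157.
Bound = exp(−4.781157) = 0.00839.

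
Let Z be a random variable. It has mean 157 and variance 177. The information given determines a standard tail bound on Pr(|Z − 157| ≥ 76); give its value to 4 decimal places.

Mean and variance are known, so Chebyshev's inequality applies.
Chebyshev: Pr(|Z − μ| ≥ t) ≤ Var(Z)/t².
Bound = 177 / 5776 = 0.0306.

0.0306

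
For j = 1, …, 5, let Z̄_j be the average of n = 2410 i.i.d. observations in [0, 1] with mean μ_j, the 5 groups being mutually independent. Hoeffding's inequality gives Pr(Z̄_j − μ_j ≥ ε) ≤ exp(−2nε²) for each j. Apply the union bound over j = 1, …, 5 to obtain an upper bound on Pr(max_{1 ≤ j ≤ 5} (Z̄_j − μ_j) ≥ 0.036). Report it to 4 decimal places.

0.0097

Per-experiment Hoeffding bound: exp(−2·2410·0.036²) = exp(−6.24672) = 0.0019368.
Union bound over 5 events: 5·0.0019368 = 0.00968.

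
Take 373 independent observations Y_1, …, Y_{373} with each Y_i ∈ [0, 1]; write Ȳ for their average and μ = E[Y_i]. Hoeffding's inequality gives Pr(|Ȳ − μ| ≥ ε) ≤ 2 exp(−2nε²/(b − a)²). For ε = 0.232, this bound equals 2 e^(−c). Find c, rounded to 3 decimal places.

40.153

c = 2nε²/(b − a)² = 2·373·0.232² / 1² = 40.1527.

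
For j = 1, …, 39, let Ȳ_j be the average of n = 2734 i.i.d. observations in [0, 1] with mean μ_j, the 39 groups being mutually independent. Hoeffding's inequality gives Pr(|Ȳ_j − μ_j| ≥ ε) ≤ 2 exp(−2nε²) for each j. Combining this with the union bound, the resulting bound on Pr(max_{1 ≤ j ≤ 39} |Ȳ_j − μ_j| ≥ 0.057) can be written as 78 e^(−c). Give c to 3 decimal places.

Union bound over the 39 events: Pr(max_{1 ≤ j ≤ 39} |Ȳ_j − μ_j| ≥ 0.057) ≤ 39·2·exp(−2nε²) = 78 exp(−2·2734·0.057²).
So c = 2·2734·0.057² = 17.7655.

17.766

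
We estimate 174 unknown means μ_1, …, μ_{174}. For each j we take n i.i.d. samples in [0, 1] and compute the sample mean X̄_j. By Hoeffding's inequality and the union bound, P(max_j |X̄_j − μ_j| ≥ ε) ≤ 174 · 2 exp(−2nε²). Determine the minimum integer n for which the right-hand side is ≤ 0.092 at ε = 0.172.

Need 2·174·exp(−2nε²) ≤ 0.092, i.e. exp(−2nε²) ≤ 0.092/348.
So 2nε² ≥ ln(348/0.092) = 8.238169.
Hence n ≥ 8.238169/(2·0.172²) = 139.234.
The smallest integer n is 140.

140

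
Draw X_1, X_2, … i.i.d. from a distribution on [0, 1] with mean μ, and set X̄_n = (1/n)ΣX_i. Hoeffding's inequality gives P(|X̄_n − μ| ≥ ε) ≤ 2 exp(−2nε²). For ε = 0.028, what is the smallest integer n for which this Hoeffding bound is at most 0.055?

Require 2·exp(−2nε²) ≤ 0.055, i.e. 2nε² ≥ ln(2/0.055) = 3.593569.
So n ≥ 3.593569 / (2·0.028²) = 2291.817.
The smallest integer n is 2292.

2292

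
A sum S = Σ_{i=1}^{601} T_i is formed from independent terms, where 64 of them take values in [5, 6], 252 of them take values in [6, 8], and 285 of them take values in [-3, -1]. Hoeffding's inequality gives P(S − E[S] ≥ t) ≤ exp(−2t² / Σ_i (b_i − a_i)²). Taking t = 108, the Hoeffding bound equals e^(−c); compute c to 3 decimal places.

Σ(b_i − a_i)² = 64·1² + 252·2² + 285·2² = 2212.
c = 2t² / 2212 = 2·108² / 2212 = 10.5461.

10.546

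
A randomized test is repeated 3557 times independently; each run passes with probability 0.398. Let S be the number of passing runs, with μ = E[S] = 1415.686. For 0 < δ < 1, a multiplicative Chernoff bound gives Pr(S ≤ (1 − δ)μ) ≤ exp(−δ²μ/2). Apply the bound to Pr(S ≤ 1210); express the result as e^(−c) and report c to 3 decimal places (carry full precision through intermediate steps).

Write 1210 = (1 − δ)μ, so δ = 1 − 1210/1415.686 = 0.1452907…
Then the exponent is δ²μ/2 = (μ − 1210)²/(2μ) = 14.942131.

14.942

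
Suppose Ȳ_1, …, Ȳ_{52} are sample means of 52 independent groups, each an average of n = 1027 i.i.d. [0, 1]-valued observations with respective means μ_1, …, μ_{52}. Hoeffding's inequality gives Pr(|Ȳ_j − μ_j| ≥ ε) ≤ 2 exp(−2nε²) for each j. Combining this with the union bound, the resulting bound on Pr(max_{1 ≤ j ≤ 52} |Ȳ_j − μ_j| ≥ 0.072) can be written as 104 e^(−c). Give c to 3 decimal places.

10.648

Union bound over the 52 events: Pr(max_{1 ≤ j ≤ 52} |Ȳ_j − μ_j| ≥ 0.072) ≤ 52·2·exp(−2nε²) = 104 exp(−2·1027·0.072²).
So c = 2·1027·0.072² = 10.6479.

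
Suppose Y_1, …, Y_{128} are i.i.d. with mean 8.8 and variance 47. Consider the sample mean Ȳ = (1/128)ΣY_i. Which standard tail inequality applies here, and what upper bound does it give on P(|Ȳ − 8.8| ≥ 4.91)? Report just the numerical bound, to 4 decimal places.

With mean and variance of each term known, Chebyshev's inequality bounds the deviation of the sum (or sample mean).
Var(Ȳ) = Var(Y_i)/n = 47/128 = 0.36719.
Chebyshev: P(|Ȳ − 8.8| ≥ 4.91) ≤ Var(Ȳ)/(4.91)² = 47/(128·4.91²) = 0.0152.

0.0152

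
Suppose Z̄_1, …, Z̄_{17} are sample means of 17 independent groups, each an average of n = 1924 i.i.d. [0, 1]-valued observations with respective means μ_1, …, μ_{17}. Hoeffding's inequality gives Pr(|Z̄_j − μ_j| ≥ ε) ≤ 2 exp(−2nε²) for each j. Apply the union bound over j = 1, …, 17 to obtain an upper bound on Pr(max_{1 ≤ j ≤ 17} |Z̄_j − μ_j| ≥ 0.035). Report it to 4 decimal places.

0.3050

Per-experiment Hoeffding bound: 2·exp(−2·1924·0.035²) = 2·exp(−4.71380) = 0.017941.
Union bound over 17 events: 17·0.017941 = 0.30500.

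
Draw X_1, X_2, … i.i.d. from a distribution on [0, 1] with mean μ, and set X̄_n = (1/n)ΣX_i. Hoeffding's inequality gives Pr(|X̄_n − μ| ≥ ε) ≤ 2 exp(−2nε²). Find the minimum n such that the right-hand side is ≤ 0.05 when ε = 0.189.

Require 2·exp(−2nε²) ≤ 0.05, i.e. 2nε² ≥ ln(2/0.05) = 3.688879.
So n ≥ 3.688879 / (2·0.189²) = 51.635.
The smallest integer n is 52.

52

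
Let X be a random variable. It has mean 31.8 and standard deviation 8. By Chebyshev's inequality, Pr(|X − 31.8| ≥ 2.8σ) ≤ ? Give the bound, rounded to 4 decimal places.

Chebyshev: Pr(|X − μ| ≥ t) ≤ Var(X)/t².
Var(X) = σ² = 8² = 64.
t = 2.8·8 = 22.4.
Bound = 64 / 501.76 = 0.1276.

0.1276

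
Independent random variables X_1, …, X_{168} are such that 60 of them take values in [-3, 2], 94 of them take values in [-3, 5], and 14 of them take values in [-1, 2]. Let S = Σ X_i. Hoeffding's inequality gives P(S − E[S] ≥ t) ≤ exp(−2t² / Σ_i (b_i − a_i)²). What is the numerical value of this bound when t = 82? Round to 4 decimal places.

Σ(b_i − a_i)² = 60·5² + 94·8² + 14·3² = 7642.
Exponent = 2·82² / 7642 = 1.75975.
Bound = exp(−1.75975) = 0.17209.

0.1721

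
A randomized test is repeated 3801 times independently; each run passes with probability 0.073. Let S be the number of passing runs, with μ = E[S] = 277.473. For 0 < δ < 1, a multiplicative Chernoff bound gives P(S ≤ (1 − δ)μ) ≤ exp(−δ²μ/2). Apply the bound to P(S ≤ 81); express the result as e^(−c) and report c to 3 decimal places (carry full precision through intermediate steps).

69.559

Write 81 = (1 − δ)μ, so δ = 1 − 81/277.473 = 0.7080797…
Then the exponent is δ²μ/2 = (μ − 81)²/(2μ) = 69.559272.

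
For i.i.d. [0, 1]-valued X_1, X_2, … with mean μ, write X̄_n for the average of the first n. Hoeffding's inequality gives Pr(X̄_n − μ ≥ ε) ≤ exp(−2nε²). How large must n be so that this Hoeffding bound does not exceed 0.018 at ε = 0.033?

Require exp(−2nε²) ≤ 0.018, i.e. 2nε² ≥ ln(1/0.018) = 4.017384.
So n ≥ 4.017384 / (2·0.033²) = 1844.529.
The smallest integer n is 1845.

1845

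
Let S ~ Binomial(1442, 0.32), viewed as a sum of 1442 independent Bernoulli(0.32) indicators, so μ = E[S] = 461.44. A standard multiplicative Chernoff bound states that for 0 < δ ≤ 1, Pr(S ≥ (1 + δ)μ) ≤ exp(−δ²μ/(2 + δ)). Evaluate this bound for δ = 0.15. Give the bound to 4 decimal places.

Exponent = δ²μ/(2 + δ) = 0.15²·461.44/2.15 = 4.8290.
Bound = exp(−4.8290) = 0.00799.

0.0080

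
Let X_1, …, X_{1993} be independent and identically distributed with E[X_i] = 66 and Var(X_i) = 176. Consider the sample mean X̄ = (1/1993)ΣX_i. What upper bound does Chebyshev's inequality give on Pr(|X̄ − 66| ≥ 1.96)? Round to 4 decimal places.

Var(X̄) = Var(X_i)/n = 176/1993 = 0.088309.
Chebyshev: Pr(|X̄ − 66| ≥ 1.96) ≤ Var(X̄)/(1.96)² = 176/(1993·1.96²) = 0.0230.

0.0230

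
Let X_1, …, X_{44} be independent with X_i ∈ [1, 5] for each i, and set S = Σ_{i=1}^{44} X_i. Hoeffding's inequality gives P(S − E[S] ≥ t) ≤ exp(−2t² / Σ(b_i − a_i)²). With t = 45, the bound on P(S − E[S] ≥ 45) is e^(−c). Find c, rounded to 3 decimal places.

5.753

Σ(b_i − a_i)² = 44·(4)² = 704.
c = 2t²/704 = 2·45²/704 = 5.7528.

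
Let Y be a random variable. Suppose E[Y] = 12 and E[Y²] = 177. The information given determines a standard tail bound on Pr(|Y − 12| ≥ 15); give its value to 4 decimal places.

0.1467

The first two moments determine the variance, so Chebyshev's inequality is the sharpest standard bound available.
Var(Y) = E[Y²] − (E[Y])² = 177 − 144 = 33.
Chebyshev's inequality: Pr(|Y − μ| ≥ t) ≤ Var(Y)/t² = 33/225 = 0.1467.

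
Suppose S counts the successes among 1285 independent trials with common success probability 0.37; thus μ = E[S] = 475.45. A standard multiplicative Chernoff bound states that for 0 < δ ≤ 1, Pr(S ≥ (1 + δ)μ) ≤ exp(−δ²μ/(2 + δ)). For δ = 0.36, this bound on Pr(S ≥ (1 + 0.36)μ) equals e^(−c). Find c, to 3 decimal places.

26.109

c = δ²μ/(2 + δ) = 0.36²·475.45/(2 + 0.36) = 26.1095.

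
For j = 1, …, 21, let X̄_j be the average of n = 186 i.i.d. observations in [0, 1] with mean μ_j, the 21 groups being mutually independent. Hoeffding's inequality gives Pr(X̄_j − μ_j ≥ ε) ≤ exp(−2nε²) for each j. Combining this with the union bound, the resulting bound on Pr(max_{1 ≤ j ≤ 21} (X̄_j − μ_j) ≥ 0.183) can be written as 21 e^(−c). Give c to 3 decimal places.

12.458

Union bound over the 21 events: Pr(max_{1 ≤ j ≤ 21} (X̄_j − μ_j) ≥ 0.183) ≤ 21·exp(−2nε²) = 21 exp(−2·186·0.183²).
So c = 2·186·0.183² = 12.4579.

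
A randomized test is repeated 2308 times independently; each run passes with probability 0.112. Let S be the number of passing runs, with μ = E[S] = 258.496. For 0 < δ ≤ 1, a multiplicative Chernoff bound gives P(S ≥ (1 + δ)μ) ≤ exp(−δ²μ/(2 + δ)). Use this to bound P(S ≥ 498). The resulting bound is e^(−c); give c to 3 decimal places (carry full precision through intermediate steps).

Write 498 = (1 + δ)μ, so δ = 498/258.496 − 1 = 0.9265288…
Then the exponent is δ²μ/(2 + δ) = (498 − μ)² / (μ·(2 + δ)) = 75.826133.

75.826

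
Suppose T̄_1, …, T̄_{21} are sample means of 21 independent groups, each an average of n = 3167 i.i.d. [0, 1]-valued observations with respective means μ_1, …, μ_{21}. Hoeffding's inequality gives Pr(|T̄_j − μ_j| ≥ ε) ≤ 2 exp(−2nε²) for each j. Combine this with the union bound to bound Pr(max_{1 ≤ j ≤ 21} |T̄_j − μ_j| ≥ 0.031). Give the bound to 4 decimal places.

0.0954

Per-experiment Hoeffding bound: 2·exp(−2·3167·0.031²) = 2·exp(−6.08697) = 0.0045445.
Union bound over 21 events: 21·0.0045445 = 0.09544.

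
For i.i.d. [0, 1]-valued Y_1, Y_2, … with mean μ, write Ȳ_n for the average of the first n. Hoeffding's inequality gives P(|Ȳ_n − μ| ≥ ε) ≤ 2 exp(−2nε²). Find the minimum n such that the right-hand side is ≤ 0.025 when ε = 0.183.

Require 2·exp(−2nε²) ≤ 0.025, i.e. 2nε² ≥ ln(2/0.025) = 4.382027.
So n ≥ 4.382027 / (2·0.183²) = 65.425.
The smallest integer n is 66.

66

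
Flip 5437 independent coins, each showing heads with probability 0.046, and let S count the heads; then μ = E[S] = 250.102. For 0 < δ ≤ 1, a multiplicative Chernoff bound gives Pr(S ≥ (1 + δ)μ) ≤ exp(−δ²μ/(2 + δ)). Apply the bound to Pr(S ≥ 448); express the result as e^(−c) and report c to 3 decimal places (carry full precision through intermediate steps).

Write 448 = (1 + δ)μ, so δ = 448/250.102 − 1 = 0.7912692…
Then the exponent is δ²μ/(2 + δ) = (448 − μ)² / (μ·(2 + δ)) = 56.100138.

56.100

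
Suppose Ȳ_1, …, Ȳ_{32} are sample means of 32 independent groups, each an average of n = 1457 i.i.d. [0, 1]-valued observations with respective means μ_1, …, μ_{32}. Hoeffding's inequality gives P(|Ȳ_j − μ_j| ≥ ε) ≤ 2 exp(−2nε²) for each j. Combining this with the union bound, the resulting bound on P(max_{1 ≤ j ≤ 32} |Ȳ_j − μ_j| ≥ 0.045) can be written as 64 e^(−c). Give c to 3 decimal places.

Union bound over the 32 events: P(max_{1 ≤ j ≤ 32} |Ȳ_j − μ_j| ≥ 0.045) ≤ 32·2·exp(−2nε²) = 64 exp(−2·1457·0.045²).
So c = 2·1457·0.045² = 5.9009.

5.901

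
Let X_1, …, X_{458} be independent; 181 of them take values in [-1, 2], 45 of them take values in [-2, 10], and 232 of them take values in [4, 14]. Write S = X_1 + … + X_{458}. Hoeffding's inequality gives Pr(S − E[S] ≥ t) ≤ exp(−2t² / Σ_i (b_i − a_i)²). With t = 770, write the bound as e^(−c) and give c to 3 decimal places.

Σ(b_i − a_i)² = 181·3² + 45·12² + 232·10² = 31309.
c = 2t² / 31309 = 2·770² / 31309 = 37.8741.

37.874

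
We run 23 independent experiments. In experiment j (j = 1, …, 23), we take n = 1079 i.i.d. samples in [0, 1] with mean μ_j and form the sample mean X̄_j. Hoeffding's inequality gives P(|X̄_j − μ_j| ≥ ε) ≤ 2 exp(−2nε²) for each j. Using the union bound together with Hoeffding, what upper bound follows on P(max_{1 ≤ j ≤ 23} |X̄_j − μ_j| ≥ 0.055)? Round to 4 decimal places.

Per-experiment Hoeffding bound: 2·exp(−2·1079·0.055²) = 2·exp(−6.52795) = 0.002924.
Union bound over 23 events: 23·0.002924 = 0.06725.

0.0673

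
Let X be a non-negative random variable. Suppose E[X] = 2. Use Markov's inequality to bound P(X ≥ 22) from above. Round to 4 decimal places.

0.0909

Markov's inequality: for a non-negative random variable, P(X ≥ a) ≤ E[X]/a.
Here E[X] = 2 and a = 22, so the bound is 2/22 = 0.0909.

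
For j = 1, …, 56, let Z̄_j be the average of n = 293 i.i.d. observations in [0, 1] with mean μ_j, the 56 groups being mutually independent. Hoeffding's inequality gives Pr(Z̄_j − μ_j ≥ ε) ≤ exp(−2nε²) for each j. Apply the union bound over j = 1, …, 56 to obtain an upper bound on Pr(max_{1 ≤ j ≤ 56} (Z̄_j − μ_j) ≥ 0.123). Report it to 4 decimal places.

0.0079

Per-experiment Hoeffding bound: exp(−2·293·0.123²) = exp(−8.86559) = 0.00014116.
Union bound over 56 events: 56·0.00014116 = 0.00791.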